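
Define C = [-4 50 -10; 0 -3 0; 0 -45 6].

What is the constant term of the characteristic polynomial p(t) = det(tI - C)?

-72

p(0) = det(0·I − C) = det(−C) = (−1)^3·det(C).
det(C) = 72, so p(0) = -72.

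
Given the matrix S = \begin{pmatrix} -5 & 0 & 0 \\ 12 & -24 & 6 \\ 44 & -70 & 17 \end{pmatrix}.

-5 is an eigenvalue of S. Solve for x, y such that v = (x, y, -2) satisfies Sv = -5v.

1, 0

We need (S + 5I)v = 0.
S + 5I = [[0, 0, 0], [12, -19, 6], [44, -70, 22]].
Row 1: (0)·x + (0)·y + (0)·-2 = 0
Row 2: (12)·x + (-19)·y + (6)·-2 = 0
Row 3: (44)·x + (-70)·y + (22)·-2 = 0
Solving gives x = 1, y = 0.
Check: S·(1, 0, -2) = (-5, 0, 10) = -5·(1, 0, -2).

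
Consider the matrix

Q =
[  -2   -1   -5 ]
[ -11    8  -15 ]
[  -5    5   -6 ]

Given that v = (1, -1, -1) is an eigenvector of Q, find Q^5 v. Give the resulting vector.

First find the eigenvalue: Qv = (4, -4, -4) = 4·(1, -1, -1), so λ = 4.
Then Q^5 v = λ^5·v = 4^5·(1, -1, -1) = 1024·(1, -1, -1) = (1024, -1024, -1024).

(1024, -1024, -1024)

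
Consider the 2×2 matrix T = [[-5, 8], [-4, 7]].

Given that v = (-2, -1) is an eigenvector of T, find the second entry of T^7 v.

1

First find the eigenvalue: Tv = (2, 1) = -1·(-2, -1), so λ = -1.
Then T^7 v = λ^7·v = (-1)^7·(-2, -1) = -1·(-2, -1) = (2, 1).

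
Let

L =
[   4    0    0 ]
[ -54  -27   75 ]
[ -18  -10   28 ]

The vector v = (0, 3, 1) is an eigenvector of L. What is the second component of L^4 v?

48

First find the eigenvalue: Lv = (0, -6, -2) = -2·(0, 3, 1), so λ = -2.
Then L^4 v = λ^4·v = (-2)^4·(0, 3, 1) = 16·(0, 3, 1) = (0, 48, 16).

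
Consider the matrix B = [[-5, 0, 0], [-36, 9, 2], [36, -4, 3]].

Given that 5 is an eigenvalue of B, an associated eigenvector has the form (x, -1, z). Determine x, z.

0, 2

We need (B - 5I)v = 0.
B - 5I = [[-10, 0, 0], [-36, 4, 2], [36, -4, -2]].
Row 1: (-10)·x + (0)·-1 + (0)·z = 0
Row 2: (-36)·x + (4)·-1 + (2)·z = 0
Row 3: (36)·x + (-4)·-1 + (-2)·z = 0
Solving gives x = 0, z = 2.
Check: B·(0, -1, 2) = (0, -5, 10) = 5·(0, -1, 2).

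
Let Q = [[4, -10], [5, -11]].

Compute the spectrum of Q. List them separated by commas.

det(Q - μI) = (4 - μ)(-11 - μ) - (-10)·(5) = μ^2 + 7μ + 6.
This factors as (μ + 6)·(μ + 1) = 0.
Eigenvalues: -6, -1.

-6, -1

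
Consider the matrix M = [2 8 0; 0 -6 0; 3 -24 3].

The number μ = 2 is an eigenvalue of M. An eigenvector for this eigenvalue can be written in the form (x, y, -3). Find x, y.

We need (M - 2I)v = 0.
M - 2I = [[0, 8, 0], [0, -8, 0], [3, -24, 1]].
Row 1: (0)·x + (8)·y + (0)·-3 = 0
Row 2: (0)·x + (-8)·y + (0)·-3 = 0
Row 3: (3)·x + (-24)·y + (1)·-3 = 0
Solving gives x = 1, y = 0.
Check: M·(1, 0, -3) = (2, 0, -6) = 2·(1, 0, -3).

1, 0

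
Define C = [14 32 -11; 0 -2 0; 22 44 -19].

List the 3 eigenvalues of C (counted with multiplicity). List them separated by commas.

-8, -2, 3

Set up det(μI - C) = 0.
Expanding along the first row, p(μ) = μ^3 + 7μ^2 - 14μ - 48.
Rational-root test: μ = -2 gives p(-2) = 0.
Dividing by (μ + 2) leaves μ^2 + 5μ - 24.
The quadratic factors as (μ + 8)·(μ - 3).
Eigenvalues: -8, -2, 3.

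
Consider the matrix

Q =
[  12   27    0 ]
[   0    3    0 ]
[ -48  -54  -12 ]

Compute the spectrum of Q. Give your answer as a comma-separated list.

-12, 3, 12

Compute the characteristic polynomial p(λ) = det(λI - Q).
Cofactor expansion gives p(λ) = λ^3 - 3λ^2 - 144λ + 432.
Since p(3) = 0, λ = 3 is a root.
Factor out (λ - 3): p(λ) = (λ - 3)·(λ^2 - 144).
The quadratic factors as (λ + 12)·(λ - 12).
Eigenvalues: -12, 3, 12.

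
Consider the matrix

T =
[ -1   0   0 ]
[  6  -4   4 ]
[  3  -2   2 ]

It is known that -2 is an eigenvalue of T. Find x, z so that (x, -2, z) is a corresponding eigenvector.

0, -1

We need (T + 2I)v = 0.
T + 2I = [[1, 0, 0], [6, -2, 4], [3, -2, 4]].
Row 1: (1)·x + (0)·-2 + (0)·z = 0
Row 2: (6)·x + (-2)·-2 + (4)·z = 0
Row 3: (3)·x + (-2)·-2 + (4)·z = 0
Solving gives x = 0, z = -1.
Check: T·(0, -2, -1) = (0, 4, 2) = -2·(0, -2, -1).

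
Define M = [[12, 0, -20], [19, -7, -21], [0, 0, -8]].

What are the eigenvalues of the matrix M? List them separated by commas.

The characteristic polynomial is p(t) = det(tI - M).
Expanding the 3×3 determinant: p(t) = t^3 + 3t^2 - 124t - 672.
Rational-root test: t = -7 gives p(-7) = 0.
Factor out (t + 7): p(t) = (t + 7)·(t^2 - 4t - 96).
The quadratic factors as (t + 8)·(t - 12).
Eigenvalues: -8, -7, 12.

-8, -7, 12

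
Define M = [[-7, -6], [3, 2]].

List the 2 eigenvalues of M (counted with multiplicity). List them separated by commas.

det(M - rI) = (-7 - r)(2 - r) - (-6)·(3) = r^2 + 5r + 4.
This factors as (r + 4)·(r + 1) = 0.
Eigenvalues: -4, -1.

-4, -1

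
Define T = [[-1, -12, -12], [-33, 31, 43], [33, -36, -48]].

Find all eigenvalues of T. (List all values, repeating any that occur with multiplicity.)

-12, -5, -1

Set up det(rI - T) = 0.
Expanding the 3×3 determinant: p(r) = r^3 + 18r^2 + 77r + 60.
Try r = -5: p(-5) = 0, so -5 is a root.
Dividing by (r + 5) leaves r^2 + 13r + 12.
The quadratic factors as (r + 12)·(r + 1).
Eigenvalues: -12, -5, -1.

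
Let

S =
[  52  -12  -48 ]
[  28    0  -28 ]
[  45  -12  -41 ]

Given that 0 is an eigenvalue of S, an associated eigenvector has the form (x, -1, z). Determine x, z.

-3, -3

We need (S)v = 0.
S = [[52, -12, -48], [28, 0, -28], [45, -12, -41]].
Row 1: (52)·x + (-12)·-1 + (-48)·z = 0
Row 2: (28)·x + (0)·-1 + (-28)·z = 0
Row 3: (45)·x + (-12)·-1 + (-41)·z = 0
Solving gives x = -3, z = -3.
Check: S·(-3, -1, -3) = (0, 0, 0) = 0·(-3, -1, -3).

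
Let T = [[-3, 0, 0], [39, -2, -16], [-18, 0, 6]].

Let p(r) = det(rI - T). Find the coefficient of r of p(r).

-24

p(r) = r^3 - r^2 - 24r - 36.
The coefficient of r is -24.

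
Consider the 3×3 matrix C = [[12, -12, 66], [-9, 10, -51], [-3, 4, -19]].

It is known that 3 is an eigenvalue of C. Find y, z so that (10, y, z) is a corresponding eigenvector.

We need (C - 3I)v = 0.
C - 3I = [[9, -12, 66], [-9, 7, -51], [-3, 4, -22]].
Row 1: (9)·10 + (-12)·y + (66)·z = 0
Row 2: (-9)·10 + (7)·y + (-51)·z = 0
Row 3: (-3)·10 + (4)·y + (-22)·z = 0
Solving gives y = -9, z = -3.
Check: C·(10, -9, -3) = (30, -27, -9) = 3·(10, -9, -3).

-9, -3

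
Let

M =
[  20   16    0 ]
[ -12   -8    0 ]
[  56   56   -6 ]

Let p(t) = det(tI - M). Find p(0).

192

p(0) = det(0·I − M) = det(−M) = (−1)^3·det(M).
det(M) = -192, so p(0) = 192.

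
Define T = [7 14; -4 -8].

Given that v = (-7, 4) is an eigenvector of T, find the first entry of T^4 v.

First find the eigenvalue: Tv = (7, -4) = -1·(-7, 4), so λ = -1.
Then T^4 v = λ^4·v = (-1)^4·(-7, 4) = 1·(-7, 4) = (-7, 4).

-7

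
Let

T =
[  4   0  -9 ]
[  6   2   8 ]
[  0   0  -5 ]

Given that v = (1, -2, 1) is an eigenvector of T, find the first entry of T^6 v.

First find the eigenvalue: Tv = (-5, 10, -5) = -5·(1, -2, 1), so λ = -5.
Then T^6 v = λ^6·v = (-5)^6·(1, -2, 1) = 15625·(1, -2, 1) = (15625, -31250, 15625).

15625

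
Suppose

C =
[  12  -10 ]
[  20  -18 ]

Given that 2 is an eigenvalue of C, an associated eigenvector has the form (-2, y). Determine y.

We need (C - 2I)v = 0.
C - 2I = [[10, -10], [20, -20]].
Row 1: (10)·-2 + (-10)·y = 0
Row 2: (20)·-2 + (-20)·y = 0
Solving gives y = -2.
Check: C·(-2, -2) = (-4, -4) = 2·(-2, -2).

-2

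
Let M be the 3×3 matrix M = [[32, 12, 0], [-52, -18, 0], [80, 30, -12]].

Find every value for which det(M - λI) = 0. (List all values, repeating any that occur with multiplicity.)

-12, 6, 8

Compute the characteristic polynomial p(t) = det(tI - M).
Expanding the 3×3 determinant: p(t) = t^3 - 2t^2 - 120t + 576.
Try t = 6: p(6) = 0, so 6 is a root.
Factor out (t - 6): p(t) = (t - 6)·(t^2 + 4t - 96).
The quadratic factors as (t + 12)·(t - 8).
Eigenvalues: -12, 6, 8.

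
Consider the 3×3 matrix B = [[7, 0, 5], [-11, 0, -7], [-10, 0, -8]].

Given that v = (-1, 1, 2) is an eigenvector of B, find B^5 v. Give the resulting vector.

First find the eigenvalue: Bv = (3, -3, -6) = -3·(-1, 1, 2), so λ = -3.
Then B^5 v = λ^5·v = (-3)^5·(-1, 1, 2) = -243·(-1, 1, 2) = (243, -243, -486).

(243, -243, -486)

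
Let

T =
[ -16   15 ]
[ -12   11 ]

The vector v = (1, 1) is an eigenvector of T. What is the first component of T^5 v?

-1

First find the eigenvalue: Tv = (-1, -1) = -1·(1, 1), so λ = -1.
Then T^5 v = λ^5·v = (-1)^5·(1, 1) = -1·(1, 1) = (-1, -1).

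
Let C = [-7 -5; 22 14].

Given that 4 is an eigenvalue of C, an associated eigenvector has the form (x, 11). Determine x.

-5

We need (C - 4I)v = 0.
C - 4I = [[-11, -5], [22, 10]].
Row 1: (-11)·x + (-5)·11 = 0
Row 2: (22)·x + (10)·11 = 0
Solving gives x = -5.
Check: C·(-5, 11) = (-20, 44) = 4·(-5, 11).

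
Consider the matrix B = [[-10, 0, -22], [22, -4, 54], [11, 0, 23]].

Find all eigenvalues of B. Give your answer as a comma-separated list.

-4, 1, 12

Set up det(λI - B) = 0.
Expanding along the first row, p(λ) = λ^3 - 9λ^2 - 40λ + 48.
Try λ = 1: p(1) = 0, so 1 is a root.
Factor out (λ - 1): p(λ) = (λ - 1)·(λ^2 - 8λ - 48).
The quadratic factors as (λ + 4)·(λ - 12).
Eigenvalues: -4, 1, 12.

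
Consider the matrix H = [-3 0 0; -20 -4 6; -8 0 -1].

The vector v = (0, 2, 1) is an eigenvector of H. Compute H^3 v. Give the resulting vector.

First find the eigenvalue: Hv = (0, -2, -1) = -1·(0, 2, 1), so λ = -1.
Then H^3 v = λ^3·v = (-1)^3·(0, 2, 1) = -1·(0, 2, 1) = (0, -2, -1).

(0, -2, -1)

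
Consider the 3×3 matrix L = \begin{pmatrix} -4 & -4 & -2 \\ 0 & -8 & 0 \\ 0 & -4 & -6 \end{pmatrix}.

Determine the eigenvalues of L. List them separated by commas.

-8, -6, -4

Set up det(λI - L) = 0.
Cofactor expansion gives p(λ) = λ^3 + 18λ^2 + 104λ + 192.
Try λ = -4: p(-4) = 0, so -4 is a root.
Dividing by (λ + 4) leaves λ^2 + 14λ + 48.
The quadratic factors as (λ + 8)·(λ + 6).
Eigenvalues: -8, -6, -4.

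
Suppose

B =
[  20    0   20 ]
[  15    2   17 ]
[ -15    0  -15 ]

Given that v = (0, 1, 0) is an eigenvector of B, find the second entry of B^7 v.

128

First find the eigenvalue: Bv = (0, 2, 0) = 2·(0, 1, 0), so λ = 2.
Then B^7 v = λ^7·v = 2^7·(0, 1, 0) = 128·(0, 1, 0) = (0, 128, 0).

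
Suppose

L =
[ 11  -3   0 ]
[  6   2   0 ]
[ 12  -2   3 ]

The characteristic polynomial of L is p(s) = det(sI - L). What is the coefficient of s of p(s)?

p(s) = s^3 - 16s^2 + 79s - 120.
The coefficient of s is 79.

79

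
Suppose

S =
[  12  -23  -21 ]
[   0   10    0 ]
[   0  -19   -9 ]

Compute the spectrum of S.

-9, 10, 12

The characteristic polynomial is p(lambda) = det(lambda·I - S).
Expanding along the first row, p(lambda) = lambda^3 - 13·lambda^2 - 78·lambda + 1080.
Rational-root test: lambda = -9 gives p(-9) = 0.
Factor out (lambda + 9): p(lambda) = (lambda + 9)·(lambda^2 - 22·lambda + 120).
The quadratic factors as (lambda - 10)·(lambda - 12).
Eigenvalues: -9, 10, 12.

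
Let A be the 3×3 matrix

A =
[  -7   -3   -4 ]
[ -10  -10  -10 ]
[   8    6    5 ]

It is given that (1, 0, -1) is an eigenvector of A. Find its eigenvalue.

-3

Compute Av: A·(1, 0, -1) = (-3, 0, 3).
Since Av = λv, compare component 1: -3 = λ·1, so λ = -3.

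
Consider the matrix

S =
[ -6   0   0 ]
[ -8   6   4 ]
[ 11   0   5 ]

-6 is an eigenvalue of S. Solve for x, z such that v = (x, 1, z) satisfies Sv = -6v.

1, -1

We need (S + 6I)v = 0.
S + 6I = [[0, 0, 0], [-8, 12, 4], [11, 0, 11]].
Row 1: (0)·x + (0)·1 + (0)·z = 0
Row 2: (-8)·x + (12)·1 + (4)·z = 0
Row 3: (11)·x + (0)·1 + (11)·z = 0
Solving gives x = 1, z = -1.
Check: S·(1, 1, -1) = (-6, -6, 6) = -6·(1, 1, -1).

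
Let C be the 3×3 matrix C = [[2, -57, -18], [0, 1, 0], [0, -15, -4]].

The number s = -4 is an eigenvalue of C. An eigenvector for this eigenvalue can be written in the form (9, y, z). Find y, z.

0, 3

We need (C + 4I)v = 0.
C + 4I = [[6, -57, -18], [0, 5, 0], [0, -15, 0]].
Row 1: (6)·9 + (-57)·y + (-18)·z = 0
Row 2: (0)·9 + (5)·y + (0)·z = 0
Row 3: (0)·9 + (-15)·y + (0)·z = 0
Solving gives y = 0, z = 3.
Check: C·(9, 0, 3) = (-36, 0, -12) = -4·(9, 0, 3).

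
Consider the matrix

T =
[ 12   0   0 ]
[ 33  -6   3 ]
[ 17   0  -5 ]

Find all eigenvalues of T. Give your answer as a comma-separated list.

-6, -5, 12

Compute the characteristic polynomial p(lambda) = det(lambda·I - T).
Expanding the 3×3 determinant: p(lambda) = lambda^3 - lambda^2 - 102·lambda - 360.
Try lambda = -6: p(-6) = 0, so -6 is a root.
Factor out (lambda + 6): p(lambda) = (lambda + 6)·(lambda^2 - 7·lambda - 60).
The quadratic factors as (lambda + 5)·(lambda - 12).
Eigenvalues: -6, -5, 12.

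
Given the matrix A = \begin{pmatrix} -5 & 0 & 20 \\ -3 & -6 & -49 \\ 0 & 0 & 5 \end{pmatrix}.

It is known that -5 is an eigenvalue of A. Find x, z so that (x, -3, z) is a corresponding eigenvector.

1, 0

We need (A + 5I)v = 0.
A + 5I = [[0, 0, 20], [-3, -1, -49], [0, 0, 10]].
Row 1: (0)·x + (0)·-3 + (20)·z = 0
Row 2: (-3)·x + (-1)·-3 + (-49)·z = 0
Row 3: (0)·x + (0)·-3 + (10)·z = 0
Solving gives x = 1, z = 0.
Check: A·(1, -3, 0) = (-5, 15, 0) = -5·(1, -3, 0).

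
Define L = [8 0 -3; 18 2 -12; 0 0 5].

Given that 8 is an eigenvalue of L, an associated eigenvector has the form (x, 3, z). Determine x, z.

1, 0

We need (L - 8I)v = 0.
L - 8I = [[0, 0, -3], [18, -6, -12], [0, 0, -3]].
Row 1: (0)·x + (0)·3 + (-3)·z = 0
Row 2: (18)·x + (-6)·3 + (-12)·z = 0
Row 3: (0)·x + (0)·3 + (-3)·z = 0
Solving gives x = 1, z = 0.
Check: L·(1, 3, 0) = (8, 24, 0) = 8·(1, 3, 0).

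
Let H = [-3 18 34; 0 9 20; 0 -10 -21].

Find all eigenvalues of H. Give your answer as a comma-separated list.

-11, -3, -1

Compute the characteristic polynomial p(lambda) = det(lambda·I - H).
Expanding the 3×3 determinant: p(lambda) = lambda^3 + 15·lambda^2 + 47·lambda + 33.
Try lambda = -1: p(-1) = 0, so -1 is a root.
Dividing by (lambda + 1) leaves lambda^2 + 14·lambda + 33.
The quadratic factors as (lambda + 11)·(lambda + 3).
Eigenvalues: -11, -3, -1.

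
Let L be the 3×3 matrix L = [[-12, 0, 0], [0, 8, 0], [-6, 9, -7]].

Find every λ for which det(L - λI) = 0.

-12, -7, 8

L is lower triangular, so its eigenvalues are the diagonal entries.
Diagonal: -12, 8, -7.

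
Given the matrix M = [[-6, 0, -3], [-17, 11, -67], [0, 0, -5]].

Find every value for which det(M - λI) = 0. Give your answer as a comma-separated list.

Compute the characteristic polynomial p(λ) = det(λI - M).
Expanding the 3×3 determinant: p(λ) = λ^3 - 91λ - 330.
Rational-root test: λ = 11 gives p(11) = 0.
Dividing by (λ - 11) leaves λ^2 + 11λ + 30.
The quadratic factors as (λ + 6)·(λ + 5).
Eigenvalues: -6, -5, 11.

-6, -5, 11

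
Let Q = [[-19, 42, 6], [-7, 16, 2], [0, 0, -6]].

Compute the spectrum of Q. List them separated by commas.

-6, -5, 2

Compute the characteristic polynomial p(μ) = det(μI - Q).
Expanding the 3×3 determinant: p(μ) = μ^3 + 9μ^2 + 8μ - 60.
Since p(2) = 0, μ = 2 is a root.
Dividing by (μ - 2) leaves μ^2 + 11μ + 30.
The quadratic factors as (μ + 6)·(μ + 5).
Eigenvalues: -6, -5, 2.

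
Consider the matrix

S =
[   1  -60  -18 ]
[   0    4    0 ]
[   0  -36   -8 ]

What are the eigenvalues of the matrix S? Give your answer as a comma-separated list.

-8, 1, 4

Compute the characteristic polynomial p(lambda) = det(lambda·I - S).
Expanding the 3×3 determinant: p(lambda) = lambda^3 + 3·lambda^2 - 36·lambda + 32.
Rational-root test: lambda = 4 gives p(4) = 0.
Dividing by (lambda - 4) leaves lambda^2 + 7·lambda - 8.
The quadratic factors as (lambda + 8)·(lambda - 1).
Eigenvalues: -8, 1, 4.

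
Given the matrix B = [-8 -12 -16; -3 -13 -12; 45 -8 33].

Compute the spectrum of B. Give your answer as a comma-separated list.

Set up det(rI - B) = 0.
Cofactor expansion gives p(r) = r^3 - 12r^2 - r + 252.
Since p(7) = 0, r = 7 is a root.
Factor out (r - 7): p(r) = (r - 7)·(r^2 - 5r - 36).
The quadratic factors as (r + 4)·(r - 9).
Eigenvalues: -4, 7, 9.

-4, 7, 9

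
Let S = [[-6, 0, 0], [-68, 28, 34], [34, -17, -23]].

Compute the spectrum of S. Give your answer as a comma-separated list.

The characteristic polynomial is p(r) = det(rI - S).
Expanding the 3×3 determinant: p(r) = r^3 + r^2 - 96r - 396.
Rational-root test: r = 11 gives p(11) = 0.
Factor out (r - 11): p(r) = (r - 11)·(r^2 + 12r + 36).
The quadratic factor is (r + 6)^2.
Eigenvalues: -6, -6, 11.

-6, -6, 11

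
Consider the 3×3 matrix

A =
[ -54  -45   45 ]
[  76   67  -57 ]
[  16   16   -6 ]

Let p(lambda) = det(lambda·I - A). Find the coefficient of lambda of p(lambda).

p(lambda) = lambda^3 - 7·lambda^2 - 84·lambda + 540.
The coefficient of lambda is -84.

-84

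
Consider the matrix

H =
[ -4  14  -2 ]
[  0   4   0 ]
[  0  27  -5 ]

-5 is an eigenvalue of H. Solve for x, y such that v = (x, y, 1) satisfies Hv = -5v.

2, 0

We need (H + 5I)v = 0.
H + 5I = [[1, 14, -2], [0, 9, 0], [0, 27, 0]].
Row 1: (1)·x + (14)·y + (-2)·1 = 0
Row 2: (0)·x + (9)·y + (0)·1 = 0
Row 3: (0)·x + (27)·y + (0)·1 = 0
Solving gives x = 2, y = 0.
Check: H·(2, 0, 1) = (-10, 0, -5) = -5·(2, 0, 1).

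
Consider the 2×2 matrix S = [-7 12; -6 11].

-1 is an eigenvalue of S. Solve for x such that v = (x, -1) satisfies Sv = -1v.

-2

We need (S + 1I)v = 0.
S + 1I = [[-6, 12], [-6, 12]].
Row 1: (-6)·x + (12)·-1 = 0
Row 2: (-6)·x + (12)·-1 = 0
Solving gives x = -2.
Check: S·(-2, -1) = (2, 1) = -1·(-2, -1).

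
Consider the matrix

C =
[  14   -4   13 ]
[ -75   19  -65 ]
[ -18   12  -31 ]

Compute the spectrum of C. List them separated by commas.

-5, -1, 8

The characteristic polynomial is p(t) = det(tI - C).
Expanding the 3×3 determinant: p(t) = t^3 - 2t^2 - 43t - 40.
Try t = -1: p(-1) = 0, so -1 is a root.
Dividing by (t + 1) leaves t^2 - 3t - 40.
The quadratic factors as (t + 5)·(t - 8).
Eigenvalues: -5, -1, 8.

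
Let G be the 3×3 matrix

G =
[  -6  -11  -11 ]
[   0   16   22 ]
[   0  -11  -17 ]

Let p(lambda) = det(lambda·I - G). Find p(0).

p(0) = det(0·I − G) = det(−G) = (−1)^3·det(G).
det(G) = 180, so p(0) = -180.

-180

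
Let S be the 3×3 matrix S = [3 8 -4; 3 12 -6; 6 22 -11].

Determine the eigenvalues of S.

Set up det(λI - S) = 0.
Expanding along the first row, p(λ) = λ^3 - 4λ^2 + 3λ.
Rational-root test: λ = 1 gives p(1) = 0.
Dividing by (λ - 1) leaves λ^2 - 3λ.
The quadratic factors as λ·(λ - 3).
Eigenvalues: 0, 1, 3.

0, 1, 3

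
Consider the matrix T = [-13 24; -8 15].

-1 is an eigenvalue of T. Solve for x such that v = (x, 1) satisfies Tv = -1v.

2

We need (T + 1I)v = 0.
T + 1I = [[-12, 24], [-8, 16]].
Row 1: (-12)·x + (24)·1 = 0
Row 2: (-8)·x + (16)·1 = 0
Solving gives x = 2.
Check: T·(2, 1) = (-2, -1) = -1·(2, 1).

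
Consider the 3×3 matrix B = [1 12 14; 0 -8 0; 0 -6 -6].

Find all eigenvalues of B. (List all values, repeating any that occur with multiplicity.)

-8, -6, 1

The characteristic polynomial is p(λ) = det(λI - B).
Expanding along the first row, p(λ) = λ^3 + 13λ^2 + 34λ - 48.
Rational-root test: λ = 1 gives p(1) = 0.
Dividing by (λ - 1) leaves λ^2 + 14λ + 48.
The quadratic factors as (λ + 8)·(λ + 6).
Eigenvalues: -8, -6, 1.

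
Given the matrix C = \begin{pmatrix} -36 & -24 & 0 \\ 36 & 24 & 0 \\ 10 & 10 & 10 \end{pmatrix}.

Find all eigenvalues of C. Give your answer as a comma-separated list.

-12, 0, 10

The characteristic polynomial is p(μ) = det(μI - C).
Expanding along the first row, p(μ) = μ^3 + 2μ^2 - 120μ.
Since p(0) = 0, μ = 0 is a root.
Factor out μ: p(μ) = μ·(μ^2 + 2μ - 120).
The quadratic factors as (μ + 12)·(μ - 10).
Eigenvalues: -12, 0, 10.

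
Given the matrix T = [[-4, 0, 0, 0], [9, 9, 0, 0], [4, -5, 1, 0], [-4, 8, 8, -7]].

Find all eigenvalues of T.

-7, -4, 1, 9

T is lower triangular, so its eigenvalues are the diagonal entries.
Diagonal: -4, 9, 1, -7.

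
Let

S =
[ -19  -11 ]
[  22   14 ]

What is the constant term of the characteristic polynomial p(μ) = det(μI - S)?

-24

p(0) = det(0·I − S) = det(−S) = (−1)^2·det(S).
det(S) = -24, so p(0) = -24.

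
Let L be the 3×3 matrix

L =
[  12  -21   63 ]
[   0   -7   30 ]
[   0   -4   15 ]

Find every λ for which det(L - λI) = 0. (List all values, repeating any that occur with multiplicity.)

3, 5, 12

Compute the characteristic polynomial p(t) = det(tI - L).
Cofactor expansion gives p(t) = t^3 - 20t^2 + 111t - 180.
Rational-root test: t = 5 gives p(5) = 0.
Dividing by (t - 5) leaves t^2 - 15t + 36.
The quadratic factors as (t - 3)·(t - 12).
Eigenvalues: 3, 5, 12.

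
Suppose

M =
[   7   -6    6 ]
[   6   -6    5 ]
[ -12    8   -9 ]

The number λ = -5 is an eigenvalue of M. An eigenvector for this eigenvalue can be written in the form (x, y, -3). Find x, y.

3, 3

We need (M + 5I)v = 0.
M + 5I = [[12, -6, 6], [6, -1, 5], [-12, 8, -4]].
Row 1: (12)·x + (-6)·y + (6)·-3 = 0
Row 2: (6)·x + (-1)·y + (5)·-3 = 0
Row 3: (-12)·x + (8)·y + (-4)·-3 = 0
Solving gives x = 3, y = 3.
Check: M·(3, 3, -3) = (-15, -15, 15) = -5·(3, 3, -3).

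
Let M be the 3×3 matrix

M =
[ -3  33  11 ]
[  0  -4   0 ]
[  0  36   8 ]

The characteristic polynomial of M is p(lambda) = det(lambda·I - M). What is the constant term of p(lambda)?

p(lambda) = lambda^3 - lambda^2 - 44·lambda - 96.
The constant term is -96.

-96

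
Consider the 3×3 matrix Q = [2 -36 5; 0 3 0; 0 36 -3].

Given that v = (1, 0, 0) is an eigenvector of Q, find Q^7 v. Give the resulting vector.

(128, 0, 0)

First find the eigenvalue: Qv = (2, 0, 0) = 2·(1, 0, 0), so λ = 2.
Then Q^7 v = λ^7·v = 2^7·(1, 0, 0) = 128·(1, 0, 0) = (128, 0, 0).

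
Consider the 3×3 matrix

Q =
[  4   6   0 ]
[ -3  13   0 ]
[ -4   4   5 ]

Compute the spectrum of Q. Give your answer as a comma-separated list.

5, 7, 10

The characteristic polynomial is p(t) = det(tI - Q).
Expanding along the first row, p(t) = t^3 - 22t^2 + 155t - 350.
Rational-root test: t = 5 gives p(5) = 0.
Factor out (t - 5): p(t) = (t - 5)·(t^2 - 17t + 70).
The quadratic factors as (t - 7)·(t - 10).
Eigenvalues: 5, 7, 10.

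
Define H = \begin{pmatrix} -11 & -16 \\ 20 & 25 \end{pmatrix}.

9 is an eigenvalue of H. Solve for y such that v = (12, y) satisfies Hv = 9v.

We need (H - 9I)v = 0.
H - 9I = [[-20, -16], [20, 16]].
Row 1: (-20)·12 + (-16)·y = 0
Row 2: (20)·12 + (16)·y = 0
Solving gives y = -15.
Check: H·(12, -15) = (108, -135) = 9·(12, -15).

-15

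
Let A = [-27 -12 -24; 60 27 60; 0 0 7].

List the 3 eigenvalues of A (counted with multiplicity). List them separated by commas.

-3, 3, 7

The characteristic polynomial is p(λ) = det(λI - A).
Cofactor expansion gives p(λ) = λ^3 - 7λ^2 - 9λ + 63.
Rational-root test: λ = -3 gives p(-3) = 0.
Factor out (λ + 3): p(λ) = (λ + 3)·(λ^2 - 10λ + 21).
The quadratic factors as (λ - 3)·(λ - 7).
Eigenvalues: -3, 3, 7.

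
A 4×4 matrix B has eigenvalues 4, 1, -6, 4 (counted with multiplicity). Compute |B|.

-96

det(B) is the product of the eigenvalues: (4) · (1) · (-6) · (4) = -96.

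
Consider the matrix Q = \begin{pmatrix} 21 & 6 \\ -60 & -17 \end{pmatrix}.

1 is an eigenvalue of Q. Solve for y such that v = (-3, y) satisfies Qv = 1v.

10

We need (Q - 1I)v = 0.
Q - 1I = [[20, 6], [-60, -18]].
Row 1: (20)·-3 + (6)·y = 0
Row 2: (-60)·-3 + (-18)·y = 0
Solving gives y = 10.
Check: Q·(-3, 10) = (-3, 10) = 1·(-3, 10).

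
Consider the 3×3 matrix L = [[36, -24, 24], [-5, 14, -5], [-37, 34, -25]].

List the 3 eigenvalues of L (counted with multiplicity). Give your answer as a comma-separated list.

4, 9, 12

Compute the characteristic polynomial p(lambda) = det(lambda·I - L).
Cofactor expansion gives p(lambda) = lambda^3 - 25·lambda^2 + 192·lambda - 432.
Since p(4) = 0, lambda = 4 is a root.
Dividing by (lambda - 4) leaves lambda^2 - 21·lambda + 108.
The quadratic factors as (lambda - 9)·(lambda - 12).
Eigenvalues: 4, 9, 12.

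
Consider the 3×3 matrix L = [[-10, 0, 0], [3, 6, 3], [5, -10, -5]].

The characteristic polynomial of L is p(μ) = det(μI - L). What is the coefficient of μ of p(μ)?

-10

p(μ) = μ^3 + 9μ^2 - 10μ.
The coefficient of μ is -10.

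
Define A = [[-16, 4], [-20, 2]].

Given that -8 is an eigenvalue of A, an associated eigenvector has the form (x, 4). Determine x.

We need (A + 8I)v = 0.
A + 8I = [[-8, 4], [-20, 10]].
Row 1: (-8)·x + (4)·4 = 0
Row 2: (-20)·x + (10)·4 = 0
Solving gives x = 2.
Check: A·(2, 4) = (-16, -32) = -8·(2, 4).

2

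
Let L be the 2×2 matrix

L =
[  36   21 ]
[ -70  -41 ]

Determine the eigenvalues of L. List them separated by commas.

det(L - λI) = (36 - λ)(-41 - λ) - (21)·(-70) = λ^2 + 5λ - 6.
This factors as (λ + 6)·(λ - 1) = 0.
Eigenvalues: -6, 1.

-6, 1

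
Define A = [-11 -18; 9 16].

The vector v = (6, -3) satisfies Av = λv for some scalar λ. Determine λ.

Compute Av: A·(6, -3) = (-12, 6).
Since Av = λv, compare component 1: -12 = λ·6, so λ = -2.

-2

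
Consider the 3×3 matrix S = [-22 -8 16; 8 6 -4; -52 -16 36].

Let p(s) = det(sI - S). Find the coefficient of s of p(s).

124

p(s) = s^3 - 20s^2 + 124s - 240.
The coefficient of s is 124.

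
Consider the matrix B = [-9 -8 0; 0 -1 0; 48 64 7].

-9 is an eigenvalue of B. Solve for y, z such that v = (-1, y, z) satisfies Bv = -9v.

We need (B + 9I)v = 0.
B + 9I = [[0, -8, 0], [0, 8, 0], [48, 64, 16]].
Row 1: (0)·-1 + (-8)·y + (0)·z = 0
Row 2: (0)·-1 + (8)·y + (0)·z = 0
Row 3: (48)·-1 + (64)·y + (16)·z = 0
Solving gives y = 0, z = 3.
Check: B·(-1, 0, 3) = (9, 0, -27) = -9·(-1, 0, 3).

0, 3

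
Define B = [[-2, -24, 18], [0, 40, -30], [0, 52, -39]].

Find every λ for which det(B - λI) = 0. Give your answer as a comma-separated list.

-2, 0, 1

Compute the characteristic polynomial p(s) = det(sI - B).
Expanding along the first row, p(s) = s^3 + s^2 - 2s.
Rational-root test: s = 0 gives p(0) = 0.
Factor out s: p(s) = s·(s^2 + s - 2).
The quadratic factors as (s + 2)·(s - 1).
Eigenvalues: -2, 0, 1.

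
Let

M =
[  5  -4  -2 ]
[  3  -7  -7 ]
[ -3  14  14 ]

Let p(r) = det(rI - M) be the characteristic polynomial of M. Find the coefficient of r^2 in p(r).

The coefficient of r^2 of det(rI - M) is −trace(M).
trace(M) = (5) + (-7) + (14) = 12, so the coefficient is -12.

-12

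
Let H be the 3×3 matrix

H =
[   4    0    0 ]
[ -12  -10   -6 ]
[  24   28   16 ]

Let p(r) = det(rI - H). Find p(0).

p(0) = det(0·I − H) = det(−H) = (−1)^3·det(H).
det(H) = 32, so p(0) = -32.

-32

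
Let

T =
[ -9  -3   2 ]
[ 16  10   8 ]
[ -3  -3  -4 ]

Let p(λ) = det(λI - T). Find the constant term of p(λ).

p(λ) = λ^3 + 3λ^2 - 16λ + 12.
The constant term is 12.

12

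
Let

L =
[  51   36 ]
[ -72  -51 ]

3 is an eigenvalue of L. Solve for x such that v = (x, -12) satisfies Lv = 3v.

We need (L - 3I)v = 0.
L - 3I = [[48, 36], [-72, -54]].
Row 1: (48)·x + (36)·-12 = 0
Row 2: (-72)·x + (-54)·-12 = 0
Solving gives x = 9.
Check: L·(9, -12) = (27, -36) = 3·(9, -12).

9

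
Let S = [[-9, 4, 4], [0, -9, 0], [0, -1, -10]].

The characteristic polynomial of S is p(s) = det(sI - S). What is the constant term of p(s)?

p(s) = s^3 + 28s^2 + 261s + 810.
The constant term is 810.

810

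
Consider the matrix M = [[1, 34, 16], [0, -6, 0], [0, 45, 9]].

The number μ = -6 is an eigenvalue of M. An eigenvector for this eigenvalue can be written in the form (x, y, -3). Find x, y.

2, 1

We need (M + 6I)v = 0.
M + 6I = [[7, 34, 16], [0, 0, 0], [0, 45, 15]].
Row 1: (7)·x + (34)·y + (16)·-3 = 0
Row 2: (0)·x + (0)·y + (0)·-3 = 0
Row 3: (0)·x + (45)·y + (15)·-3 = 0
Solving gives x = 2, y = 1.
Check: M·(2, 1, -3) = (-12, -6, 18) = -6·(2, 1, -3).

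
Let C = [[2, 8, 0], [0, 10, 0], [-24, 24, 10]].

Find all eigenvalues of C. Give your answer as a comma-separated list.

Set up det(λI - C) = 0.
Expanding the 3×3 determinant: p(λ) = λ^3 - 22λ^2 + 140λ - 200.
Rational-root test: λ = 10 gives p(10) = 0.
Factor out (λ - 10): p(λ) = (λ - 10)·(λ^2 - 12λ + 20).
The quadratic factors as (λ - 2)·(λ - 10).
Eigenvalues: 2, 10, 10.

2, 10, 10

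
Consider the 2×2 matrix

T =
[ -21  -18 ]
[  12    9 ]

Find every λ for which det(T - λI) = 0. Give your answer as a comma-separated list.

det(T - rI) = (-21 - r)(9 - r) - (-18)·(12) = r^2 + 12r + 27.
This factors as (r + 9)·(r + 3) = 0.
Eigenvalues: -9, -3.

-9, -3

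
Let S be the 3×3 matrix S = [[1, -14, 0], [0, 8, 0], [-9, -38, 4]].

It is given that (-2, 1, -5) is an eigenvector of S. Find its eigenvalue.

8

Compute Sv: S·(-2, 1, -5) = (-16, 8, -40).
Since Sv = λv, compare component 1: -16 = λ·-2, so λ = 8.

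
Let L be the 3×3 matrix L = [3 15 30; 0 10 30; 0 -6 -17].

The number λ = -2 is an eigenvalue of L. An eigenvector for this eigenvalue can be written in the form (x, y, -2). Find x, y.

We need (L + 2I)v = 0.
L + 2I = [[5, 15, 30], [0, 12, 30], [0, -6, -15]].
Row 1: (5)·x + (15)·y + (30)·-2 = 0
Row 2: (0)·x + (12)·y + (30)·-2 = 0
Row 3: (0)·x + (-6)·y + (-15)·-2 = 0
Solving gives x = -3, y = 5.
Check: L·(-3, 5, -2) = (6, -10, 4) = -2·(-3, 5, -2).

-3, 5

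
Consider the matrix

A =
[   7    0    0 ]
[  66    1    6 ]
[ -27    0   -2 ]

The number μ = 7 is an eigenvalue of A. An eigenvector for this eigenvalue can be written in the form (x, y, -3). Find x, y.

We need (A - 7I)v = 0.
A - 7I = [[0, 0, 0], [66, -6, 6], [-27, 0, -9]].
Row 1: (0)·x + (0)·y + (0)·-3 = 0
Row 2: (66)·x + (-6)·y + (6)·-3 = 0
Row 3: (-27)·x + (0)·y + (-9)·-3 = 0
Solving gives x = 1, y = 8.
Check: A·(1, 8, -3) = (7, 56, -21) = 7·(1, 8, -3).

1, 8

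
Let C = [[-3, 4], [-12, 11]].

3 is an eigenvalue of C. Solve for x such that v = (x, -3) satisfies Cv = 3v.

We need (C - 3I)v = 0.
C - 3I = [[-6, 4], [-12, 8]].
Row 1: (-6)·x + (4)·-3 = 0
Row 2: (-12)·x + (8)·-3 = 0
Solving gives x = -2.
Check: C·(-2, -3) = (-6, -9) = 3·(-2, -3).

-2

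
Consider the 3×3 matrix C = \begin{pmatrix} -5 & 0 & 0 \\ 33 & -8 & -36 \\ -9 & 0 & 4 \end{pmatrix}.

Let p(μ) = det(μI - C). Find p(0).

p(0) = det(0·I − C) = det(−C) = (−1)^3·det(C).
det(C) = 160, so p(0) = -160.

-160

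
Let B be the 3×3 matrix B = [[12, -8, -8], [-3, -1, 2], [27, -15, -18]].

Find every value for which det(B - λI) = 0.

-4, -3, 0

Set up det(λI - B) = 0.
Cofactor expansion gives p(λ) = λ^3 + 7λ^2 + 12λ.
Since p(0) = 0, λ = 0 is a root.
Factor out λ: p(λ) = λ·(λ^2 + 7λ + 12).
The quadratic factors as (λ + 4)·(λ + 3).
Eigenvalues: -4, -3, 0.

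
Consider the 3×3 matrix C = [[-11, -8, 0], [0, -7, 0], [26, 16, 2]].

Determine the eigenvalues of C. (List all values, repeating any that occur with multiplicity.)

-11, -7, 2

The characteristic polynomial is p(λ) = det(λI - C).
Expanding along the first row, p(λ) = λ^3 + 16λ^2 + 41λ - 154.
Since p(-7) = 0, λ = -7 is a root.
Factor out (λ + 7): p(λ) = (λ + 7)·(λ^2 + 9λ - 22).
The quadratic factors as (λ + 11)·(λ - 2).
Eigenvalues: -11, -7, 2.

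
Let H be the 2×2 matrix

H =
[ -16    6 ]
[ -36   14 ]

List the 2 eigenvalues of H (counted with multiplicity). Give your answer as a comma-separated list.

det(H - μI) = (-16 - μ)(14 - μ) - (6)·(-36) = μ^2 + 2μ - 8.
This factors as (μ + 4)·(μ - 2) = 0.
Eigenvalues: -4, 2.

-4, 2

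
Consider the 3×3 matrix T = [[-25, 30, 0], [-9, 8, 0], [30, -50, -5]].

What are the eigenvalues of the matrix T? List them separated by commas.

Compute the characteristic polynomial p(s) = det(sI - T).
Cofactor expansion gives p(s) = s^3 + 22s^2 + 155s + 350.
Since p(-7) = 0, s = -7 is a root.
Factor out (s + 7): p(s) = (s + 7)·(s^2 + 15s + 50).
The quadratic factors as (s + 10)·(s + 5).
Eigenvalues: -10, -7, -5.

-10, -7, -5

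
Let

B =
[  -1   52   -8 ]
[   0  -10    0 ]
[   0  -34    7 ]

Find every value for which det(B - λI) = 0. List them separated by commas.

Compute the characteristic polynomial p(μ) = det(μI - B).
Expanding along the first row, p(μ) = μ^3 + 4μ^2 - 67μ - 70.
Try μ = -10: p(-10) = 0, so -10 is a root.
Dividing by (μ + 10) leaves μ^2 - 6μ - 7.
The quadratic factors as (μ + 1)·(μ - 7).
Eigenvalues: -10, -1, 7.

-10, -1, 7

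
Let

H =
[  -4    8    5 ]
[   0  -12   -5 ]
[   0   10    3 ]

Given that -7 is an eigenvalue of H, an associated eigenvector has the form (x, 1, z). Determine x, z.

We need (H + 7I)v = 0.
H + 7I = [[3, 8, 5], [0, -5, -5], [0, 10, 10]].
Row 1: (3)·x + (8)·1 + (5)·z = 0
Row 2: (0)·x + (-5)·1 + (-5)·z = 0
Row 3: (0)·x + (10)·1 + (10)·z = 0
Solving gives x = -1, z = -1.
Check: H·(-1, 1, -1) = (7, -7, 7) = -7·(-1, 1, -1).

-1, -1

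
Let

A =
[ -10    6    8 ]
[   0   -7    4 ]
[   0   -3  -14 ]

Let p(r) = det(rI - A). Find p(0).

1100

p(0) = det(0·I − A) = det(−A) = (−1)^3·det(A).
det(A) = -1100, so p(0) = 1100.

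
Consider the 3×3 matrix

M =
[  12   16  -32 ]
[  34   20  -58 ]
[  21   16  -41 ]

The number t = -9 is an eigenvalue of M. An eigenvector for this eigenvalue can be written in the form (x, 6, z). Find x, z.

We need (M + 9I)v = 0.
M + 9I = [[21, 16, -32], [34, 29, -58], [21, 16, -32]].
Row 1: (21)·x + (16)·6 + (-32)·z = 0
Row 2: (34)·x + (29)·6 + (-58)·z = 0
Row 3: (21)·x + (16)·6 + (-32)·z = 0
Solving gives x = 0, z = 3.
Check: M·(0, 6, 3) = (0, -54, -27) = -9·(0, 6, 3).

0, 3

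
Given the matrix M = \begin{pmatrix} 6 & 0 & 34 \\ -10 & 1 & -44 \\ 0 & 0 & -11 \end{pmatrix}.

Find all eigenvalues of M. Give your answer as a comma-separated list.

The characteristic polynomial is p(r) = det(rI - M).
Expanding along the first row, p(r) = r^3 + 4r^2 - 71r + 66.
Try r = 1: p(1) = 0, so 1 is a root.
Factor out (r - 1): p(r) = (r - 1)·(r^2 + 5r - 66).
The quadratic factors as (r + 11)·(r - 6).
Eigenvalues: -11, 1, 6.

-11, 1, 6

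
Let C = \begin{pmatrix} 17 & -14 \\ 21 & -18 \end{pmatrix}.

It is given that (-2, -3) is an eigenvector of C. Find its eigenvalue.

Compute Cv: C·(-2, -3) = (8, 12).
Since Cv = λv, compare component 1: 8 = λ·-2, so λ = -4.

-4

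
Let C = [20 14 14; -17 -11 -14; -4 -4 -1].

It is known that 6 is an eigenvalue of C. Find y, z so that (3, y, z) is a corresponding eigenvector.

We need (C - 6I)v = 0.
C - 6I = [[14, 14, 14], [-17, -17, -14], [-4, -4, -7]].
Row 1: (14)·3 + (14)·y + (14)·z = 0
Row 2: (-17)·3 + (-17)·y + (-14)·z = 0
Row 3: (-4)·3 + (-4)·y + (-7)·z = 0
Solving gives y = -3, z = 0.
Check: C·(3, -3, 0) = (18, -18, 0) = 6·(3, -3, 0).

-3, 0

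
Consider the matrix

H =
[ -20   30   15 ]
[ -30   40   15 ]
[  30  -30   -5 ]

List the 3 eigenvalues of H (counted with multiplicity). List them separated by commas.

-5, 10, 10

The characteristic polynomial is p(λ) = det(λI - H).
Expanding the 3×3 determinant: p(λ) = λ^3 - 15λ^2 + 500.
Rational-root test: λ = -5 gives p(-5) = 0.
Factor out (λ + 5): p(λ) = (λ + 5)·(λ^2 - 20λ + 100).
The quadratic factor is (λ - 10)^2.
Eigenvalues: -5, 10, 10.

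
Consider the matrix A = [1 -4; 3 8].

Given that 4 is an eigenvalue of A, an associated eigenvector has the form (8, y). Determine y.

We need (A - 4I)v = 0.
A - 4I = [[-3, -4], [3, 4]].
Row 1: (-3)·8 + (-4)·y = 0
Row 2: (3)·8 + (4)·y = 0
Solving gives y = -6.
Check: A·(8, -6) = (32, -24) = 4·(8, -6).

-6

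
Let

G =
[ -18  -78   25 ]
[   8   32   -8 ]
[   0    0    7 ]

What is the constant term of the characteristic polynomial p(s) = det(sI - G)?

p(0) = det(0·I − G) = det(−G) = (−1)^3·det(G).
det(G) = 336, so p(0) = -336.

-336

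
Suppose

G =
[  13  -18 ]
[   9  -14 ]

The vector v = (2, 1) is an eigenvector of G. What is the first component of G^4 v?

512

First find the eigenvalue: Gv = (8, 4) = 4·(2, 1), so λ = 4.
Then G^4 v = λ^4·v = 4^4·(2, 1) = 256·(2, 1) = (512, 256).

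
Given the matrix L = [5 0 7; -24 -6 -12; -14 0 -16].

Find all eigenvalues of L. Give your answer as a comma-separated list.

Compute the characteristic polynomial p(r) = det(rI - L).
Expanding the 3×3 determinant: p(r) = r^3 + 17r^2 + 84r + 108.
Try r = -6: p(-6) = 0, so -6 is a root.
Factor out (r + 6): p(r) = (r + 6)·(r^2 + 11r + 18).
The quadratic factors as (r + 9)·(r + 2).
Eigenvalues: -9, -6, -2.

-9, -6, -2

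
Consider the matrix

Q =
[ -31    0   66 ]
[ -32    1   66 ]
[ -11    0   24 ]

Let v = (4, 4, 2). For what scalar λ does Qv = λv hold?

Compute Qv: Q·(4, 4, 2) = (8, 8, 4).
Since Qv = λv, compare component 1: 8 = λ·4, so λ = 2.

2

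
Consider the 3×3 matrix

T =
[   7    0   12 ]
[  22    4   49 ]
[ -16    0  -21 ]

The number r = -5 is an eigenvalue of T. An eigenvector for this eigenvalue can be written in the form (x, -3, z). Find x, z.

We need (T + 5I)v = 0.
T + 5I = [[12, 0, 12], [22, 9, 49], [-16, 0, -16]].
Row 1: (12)·x + (0)·-3 + (12)·z = 0
Row 2: (22)·x + (9)·-3 + (49)·z = 0
Row 3: (-16)·x + (0)·-3 + (-16)·z = 0
Solving gives x = -1, z = 1.
Check: T·(-1, -3, 1) = (5, 15, -5) = -5·(-1, -3, 1).

-1, 1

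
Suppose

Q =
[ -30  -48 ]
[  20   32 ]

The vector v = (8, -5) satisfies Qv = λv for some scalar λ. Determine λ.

Compute Qv: Q·(8, -5) = (0, 0).
Since Qv = λv, compare component 1: 0 = λ·8, so λ = 0.

0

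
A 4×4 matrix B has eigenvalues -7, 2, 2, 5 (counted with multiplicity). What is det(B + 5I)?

If B has eigenvalues -7, 2, 2, 5, then B + 5I has eigenvalues -2, 7, 7, 10.
det(B + 5I) = (-2) · (7) · (7) · (10) = -980.

-980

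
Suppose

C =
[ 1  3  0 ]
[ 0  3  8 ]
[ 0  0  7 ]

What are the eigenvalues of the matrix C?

1, 3, 7

C is upper triangular, so its eigenvalues are the diagonal entries.
Diagonal: 1, 3, 7.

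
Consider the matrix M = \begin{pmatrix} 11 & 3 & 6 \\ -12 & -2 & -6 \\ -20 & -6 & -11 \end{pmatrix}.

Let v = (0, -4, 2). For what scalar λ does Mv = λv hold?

1

Compute Mv: M·(0, -4, 2) = (0, -4, 2).
Since Mv = λv, compare component 2: -4 = λ·-4, so λ = 1.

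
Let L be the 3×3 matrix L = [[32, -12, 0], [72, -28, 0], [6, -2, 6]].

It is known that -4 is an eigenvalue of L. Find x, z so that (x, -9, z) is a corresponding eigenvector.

We need (L + 4I)v = 0.
L + 4I = [[36, -12, 0], [72, -24, 0], [6, -2, 10]].
Row 1: (36)·x + (-12)·-9 + (0)·z = 0
Row 2: (72)·x + (-24)·-9 + (0)·z = 0
Row 3: (6)·x + (-2)·-9 + (10)·z = 0
Solving gives x = -3, z = 0.
Check: L·(-3, -9, 0) = (12, 36, 0) = -4·(-3, -9, 0).

-3, 0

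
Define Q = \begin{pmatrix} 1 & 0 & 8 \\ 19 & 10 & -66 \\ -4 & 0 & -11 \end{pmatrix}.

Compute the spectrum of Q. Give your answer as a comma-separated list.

Compute the characteristic polynomial p(t) = det(tI - Q).
Cofactor expansion gives p(t) = t^3 - 79t - 210.
Since p(-7) = 0, t = -7 is a root.
Factor out (t + 7): p(t) = (t + 7)·(t^2 - 7t - 30).
The quadratic factors as (t + 3)·(t - 10).
Eigenvalues: -7, -3, 10.

-7, -3, 10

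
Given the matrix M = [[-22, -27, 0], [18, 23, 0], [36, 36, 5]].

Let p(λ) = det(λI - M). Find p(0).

p(0) = det(0·I − M) = det(−M) = (−1)^3·det(M).
det(M) = -100, so p(0) = 100.

100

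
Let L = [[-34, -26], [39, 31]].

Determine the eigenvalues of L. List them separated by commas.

det(L - lambda·I) = (-34 - lambda)(31 - lambda) - (-26)·(39) = lambda^2 + 3·lambda - 40.
This factors as (lambda + 8)·(lambda - 5) = 0.
Eigenvalues: -8, 5.

-8, 5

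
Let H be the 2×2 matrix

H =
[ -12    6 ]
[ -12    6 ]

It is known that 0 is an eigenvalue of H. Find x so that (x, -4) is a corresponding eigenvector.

-2

We need (H)v = 0.
H = [[-12, 6], [-12, 6]].
Row 1: (-12)·x + (6)·-4 = 0
Row 2: (-12)·x + (6)·-4 = 0
Solving gives x = -2.
Check: H·(-2, -4) = (0, 0) = 0·(-2, -4).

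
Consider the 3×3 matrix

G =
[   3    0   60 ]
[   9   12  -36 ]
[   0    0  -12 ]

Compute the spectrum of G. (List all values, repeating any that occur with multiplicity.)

The characteristic polynomial is p(μ) = det(μI - G).
Expanding along the first row, p(μ) = μ^3 - 3μ^2 - 144μ + 432.
Rational-root test: μ = -12 gives p(-12) = 0.
Dividing by (μ + 12) leaves μ^2 - 15μ + 36.
The quadratic factors as (μ - 3)·(μ - 12).
Eigenvalues: -12, 3, 12.

-12, 3, 12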